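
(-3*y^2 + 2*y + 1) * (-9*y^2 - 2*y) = 27*y^4 - 12*y^3 - 13*y^2 - 2*y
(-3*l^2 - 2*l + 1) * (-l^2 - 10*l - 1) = 3*l^4 + 32*l^3 + 22*l^2 - 8*l - 1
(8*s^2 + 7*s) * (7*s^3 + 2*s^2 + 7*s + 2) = 56*s^5 + 65*s^4 + 70*s^3 + 65*s^2 + 14*s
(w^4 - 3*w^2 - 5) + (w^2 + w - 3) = w^4 - 2*w^2 + w - 8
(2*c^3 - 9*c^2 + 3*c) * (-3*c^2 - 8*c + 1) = -6*c^5 + 11*c^4 + 65*c^3 - 33*c^2 + 3*c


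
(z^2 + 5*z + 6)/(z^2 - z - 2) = (z^2 + 5*z + 6)/(z^2 - z - 2)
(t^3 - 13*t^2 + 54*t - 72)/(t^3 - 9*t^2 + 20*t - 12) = (t^2 - 7*t + 12)/(t^2 - 3*t + 2)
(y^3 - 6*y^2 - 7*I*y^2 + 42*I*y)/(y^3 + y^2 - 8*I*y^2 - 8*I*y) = (y^2 - 6*y - 7*I*y + 42*I)/(y^2 + y - 8*I*y - 8*I)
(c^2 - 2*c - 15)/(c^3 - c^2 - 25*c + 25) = (c + 3)/(c^2 + 4*c - 5)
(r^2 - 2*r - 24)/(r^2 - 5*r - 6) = (r + 4)/(r + 1)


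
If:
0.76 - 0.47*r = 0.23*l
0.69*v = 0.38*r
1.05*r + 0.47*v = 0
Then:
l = 3.30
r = 0.00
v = 0.00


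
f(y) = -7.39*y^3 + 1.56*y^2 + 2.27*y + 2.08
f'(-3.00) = -206.62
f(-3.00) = 208.84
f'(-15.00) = -5032.78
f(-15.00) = 25260.28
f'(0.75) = -7.86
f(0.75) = 1.54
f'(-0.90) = -18.50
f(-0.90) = 6.69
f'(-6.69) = -1010.85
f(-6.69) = 2269.41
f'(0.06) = 2.38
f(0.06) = 2.22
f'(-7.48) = -1261.49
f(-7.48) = 3165.16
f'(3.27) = -224.59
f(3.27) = -232.21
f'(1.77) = -61.66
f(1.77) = -29.99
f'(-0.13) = 1.49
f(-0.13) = 1.83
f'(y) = -22.17*y^2 + 3.12*y + 2.27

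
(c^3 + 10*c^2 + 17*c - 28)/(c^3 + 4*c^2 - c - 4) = (c + 7)/(c + 1)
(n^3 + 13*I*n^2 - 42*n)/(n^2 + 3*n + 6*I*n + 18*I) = n*(n + 7*I)/(n + 3)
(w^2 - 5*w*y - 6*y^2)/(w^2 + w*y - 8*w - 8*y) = (w - 6*y)/(w - 8)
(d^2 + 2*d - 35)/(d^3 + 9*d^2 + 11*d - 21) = (d - 5)/(d^2 + 2*d - 3)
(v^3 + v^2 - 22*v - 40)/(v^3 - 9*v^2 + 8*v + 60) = (v + 4)/(v - 6)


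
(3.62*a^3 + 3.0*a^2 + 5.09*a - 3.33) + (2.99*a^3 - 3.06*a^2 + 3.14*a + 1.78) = 6.61*a^3 - 0.0600000000000001*a^2 + 8.23*a - 1.55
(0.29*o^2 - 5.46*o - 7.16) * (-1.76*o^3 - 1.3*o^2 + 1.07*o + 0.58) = -0.5104*o^5 + 9.2326*o^4 + 20.0099*o^3 + 3.634*o^2 - 10.828*o - 4.1528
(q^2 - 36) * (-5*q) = -5*q^3 + 180*q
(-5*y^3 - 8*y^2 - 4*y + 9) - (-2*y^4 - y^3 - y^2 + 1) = 2*y^4 - 4*y^3 - 7*y^2 - 4*y + 8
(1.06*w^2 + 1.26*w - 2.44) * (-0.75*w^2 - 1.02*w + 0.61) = -0.795*w^4 - 2.0262*w^3 + 1.1914*w^2 + 3.2574*w - 1.4884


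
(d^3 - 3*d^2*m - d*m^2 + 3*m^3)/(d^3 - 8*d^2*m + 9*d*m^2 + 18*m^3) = (d - m)/(d - 6*m)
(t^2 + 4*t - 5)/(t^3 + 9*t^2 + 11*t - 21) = (t + 5)/(t^2 + 10*t + 21)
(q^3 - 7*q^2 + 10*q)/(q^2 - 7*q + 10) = q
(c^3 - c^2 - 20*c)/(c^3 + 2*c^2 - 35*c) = (c + 4)/(c + 7)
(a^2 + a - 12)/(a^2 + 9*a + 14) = (a^2 + a - 12)/(a^2 + 9*a + 14)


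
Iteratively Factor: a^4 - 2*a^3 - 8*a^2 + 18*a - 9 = (a + 3)*(a^3 - 5*a^2 + 7*a - 3) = (a - 1)*(a + 3)*(a^2 - 4*a + 3) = (a - 1)^2*(a + 3)*(a - 3)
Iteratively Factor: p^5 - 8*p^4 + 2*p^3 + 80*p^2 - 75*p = (p - 5)*(p^4 - 3*p^3 - 13*p^2 + 15*p) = (p - 5)*(p - 1)*(p^3 - 2*p^2 - 15*p) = p*(p - 5)*(p - 1)*(p^2 - 2*p - 15) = p*(p - 5)^2*(p - 1)*(p + 3)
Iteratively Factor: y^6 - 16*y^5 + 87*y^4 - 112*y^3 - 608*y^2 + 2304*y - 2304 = (y - 4)*(y^5 - 12*y^4 + 39*y^3 + 44*y^2 - 432*y + 576) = (y - 4)^2*(y^4 - 8*y^3 + 7*y^2 + 72*y - 144) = (y - 4)^3*(y^3 - 4*y^2 - 9*y + 36) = (y - 4)^4*(y^2 - 9) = (y - 4)^4*(y - 3)*(y + 3)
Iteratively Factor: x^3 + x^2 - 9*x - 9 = (x - 3)*(x^2 + 4*x + 3) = (x - 3)*(x + 3)*(x + 1)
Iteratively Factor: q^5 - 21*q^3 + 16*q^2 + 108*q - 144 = (q + 3)*(q^4 - 3*q^3 - 12*q^2 + 52*q - 48) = (q - 3)*(q + 3)*(q^3 - 12*q + 16) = (q - 3)*(q - 2)*(q + 3)*(q^2 + 2*q - 8) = (q - 3)*(q - 2)*(q + 3)*(q + 4)*(q - 2)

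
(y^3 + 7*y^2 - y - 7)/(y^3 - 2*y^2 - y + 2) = (y + 7)/(y - 2)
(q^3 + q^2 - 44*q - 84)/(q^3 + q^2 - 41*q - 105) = (q^2 + 8*q + 12)/(q^2 + 8*q + 15)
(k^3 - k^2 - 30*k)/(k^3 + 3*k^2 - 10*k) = (k - 6)/(k - 2)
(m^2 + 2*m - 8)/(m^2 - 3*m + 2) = (m + 4)/(m - 1)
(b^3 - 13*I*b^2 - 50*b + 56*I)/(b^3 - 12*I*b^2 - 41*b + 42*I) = (b - 4*I)/(b - 3*I)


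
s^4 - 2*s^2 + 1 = (s - 1)^2*(s + 1)^2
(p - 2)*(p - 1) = p^2 - 3*p + 2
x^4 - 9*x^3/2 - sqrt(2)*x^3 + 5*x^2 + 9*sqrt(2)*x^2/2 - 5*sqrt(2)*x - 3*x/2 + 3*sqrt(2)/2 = (x - 3)*(x - 1)*(x - 1/2)*(x - sqrt(2))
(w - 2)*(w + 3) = w^2 + w - 6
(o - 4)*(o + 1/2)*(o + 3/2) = o^3 - 2*o^2 - 29*o/4 - 3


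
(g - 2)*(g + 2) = g^2 - 4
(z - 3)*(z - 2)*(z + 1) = z^3 - 4*z^2 + z + 6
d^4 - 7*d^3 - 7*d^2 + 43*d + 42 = (d - 7)*(d - 3)*(d + 1)*(d + 2)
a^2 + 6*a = a*(a + 6)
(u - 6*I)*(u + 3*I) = u^2 - 3*I*u + 18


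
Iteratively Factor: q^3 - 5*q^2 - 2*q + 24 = (q - 3)*(q^2 - 2*q - 8) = (q - 4)*(q - 3)*(q + 2)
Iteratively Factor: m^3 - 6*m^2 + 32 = (m + 2)*(m^2 - 8*m + 16) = (m - 4)*(m + 2)*(m - 4)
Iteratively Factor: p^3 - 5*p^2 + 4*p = (p - 1)*(p^2 - 4*p) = (p - 4)*(p - 1)*(p)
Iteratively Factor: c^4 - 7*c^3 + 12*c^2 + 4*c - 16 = (c - 2)*(c^3 - 5*c^2 + 2*c + 8) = (c - 4)*(c - 2)*(c^2 - c - 2) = (c - 4)*(c - 2)^2*(c + 1)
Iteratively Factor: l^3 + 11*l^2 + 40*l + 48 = (l + 4)*(l^2 + 7*l + 12) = (l + 3)*(l + 4)*(l + 4)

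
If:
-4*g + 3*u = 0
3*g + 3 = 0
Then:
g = -1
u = -4/3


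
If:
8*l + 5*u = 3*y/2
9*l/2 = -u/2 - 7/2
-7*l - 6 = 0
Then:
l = -6/7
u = 5/7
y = -46/21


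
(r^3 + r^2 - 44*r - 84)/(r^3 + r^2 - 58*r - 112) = (r^2 - r - 42)/(r^2 - r - 56)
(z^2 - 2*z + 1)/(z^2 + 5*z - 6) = (z - 1)/(z + 6)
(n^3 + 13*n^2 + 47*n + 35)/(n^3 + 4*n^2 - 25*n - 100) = (n^2 + 8*n + 7)/(n^2 - n - 20)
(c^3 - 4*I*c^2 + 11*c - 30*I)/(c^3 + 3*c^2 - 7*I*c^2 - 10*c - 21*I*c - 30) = (c + 3*I)/(c + 3)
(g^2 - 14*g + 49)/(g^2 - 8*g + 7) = (g - 7)/(g - 1)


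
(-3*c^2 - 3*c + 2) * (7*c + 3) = -21*c^3 - 30*c^2 + 5*c + 6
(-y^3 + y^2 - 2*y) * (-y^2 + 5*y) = y^5 - 6*y^4 + 7*y^3 - 10*y^2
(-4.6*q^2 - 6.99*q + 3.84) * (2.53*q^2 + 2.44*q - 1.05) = -11.638*q^4 - 28.9087*q^3 - 2.5104*q^2 + 16.7091*q - 4.032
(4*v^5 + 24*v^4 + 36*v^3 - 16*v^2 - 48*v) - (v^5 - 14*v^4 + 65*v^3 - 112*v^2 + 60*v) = 3*v^5 + 38*v^4 - 29*v^3 + 96*v^2 - 108*v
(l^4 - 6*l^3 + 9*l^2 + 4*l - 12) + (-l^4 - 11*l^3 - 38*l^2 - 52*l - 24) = -17*l^3 - 29*l^2 - 48*l - 36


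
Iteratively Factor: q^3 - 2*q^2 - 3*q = (q + 1)*(q^2 - 3*q) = (q - 3)*(q + 1)*(q)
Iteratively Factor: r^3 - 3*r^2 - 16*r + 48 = (r + 4)*(r^2 - 7*r + 12) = (r - 3)*(r + 4)*(r - 4)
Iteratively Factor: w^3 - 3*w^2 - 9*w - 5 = (w + 1)*(w^2 - 4*w - 5) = (w - 5)*(w + 1)*(w + 1)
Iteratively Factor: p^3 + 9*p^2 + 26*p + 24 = (p + 4)*(p^2 + 5*p + 6) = (p + 2)*(p + 4)*(p + 3)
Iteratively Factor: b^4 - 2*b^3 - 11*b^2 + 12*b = (b + 3)*(b^3 - 5*b^2 + 4*b) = (b - 1)*(b + 3)*(b^2 - 4*b) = (b - 4)*(b - 1)*(b + 3)*(b)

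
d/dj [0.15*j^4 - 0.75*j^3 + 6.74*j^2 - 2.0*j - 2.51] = 0.6*j^3 - 2.25*j^2 + 13.48*j - 2.0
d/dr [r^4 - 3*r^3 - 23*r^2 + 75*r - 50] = 4*r^3 - 9*r^2 - 46*r + 75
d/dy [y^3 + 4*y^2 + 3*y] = 3*y^2 + 8*y + 3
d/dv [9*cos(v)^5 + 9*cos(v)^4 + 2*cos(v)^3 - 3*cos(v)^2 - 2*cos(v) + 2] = (-45*cos(v)^4 - 36*cos(v)^3 - 6*cos(v)^2 + 6*cos(v) + 2)*sin(v)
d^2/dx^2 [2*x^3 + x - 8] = 12*x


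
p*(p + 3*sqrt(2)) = p^2 + 3*sqrt(2)*p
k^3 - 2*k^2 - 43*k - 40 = (k - 8)*(k + 1)*(k + 5)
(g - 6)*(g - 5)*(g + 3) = g^3 - 8*g^2 - 3*g + 90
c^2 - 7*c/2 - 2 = (c - 4)*(c + 1/2)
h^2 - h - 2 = (h - 2)*(h + 1)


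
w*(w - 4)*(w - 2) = w^3 - 6*w^2 + 8*w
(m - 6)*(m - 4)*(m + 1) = m^3 - 9*m^2 + 14*m + 24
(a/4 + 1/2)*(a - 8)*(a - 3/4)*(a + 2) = a^4/4 - 19*a^3/16 - 25*a^2/4 - 11*a/4 + 6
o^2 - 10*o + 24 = (o - 6)*(o - 4)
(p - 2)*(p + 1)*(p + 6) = p^3 + 5*p^2 - 8*p - 12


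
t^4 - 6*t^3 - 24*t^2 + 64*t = t*(t - 8)*(t - 2)*(t + 4)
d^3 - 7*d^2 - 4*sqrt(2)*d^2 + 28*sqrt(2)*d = d*(d - 7)*(d - 4*sqrt(2))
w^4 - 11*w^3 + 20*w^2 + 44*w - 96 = (w - 8)*(w - 3)*(w - 2)*(w + 2)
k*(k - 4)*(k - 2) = k^3 - 6*k^2 + 8*k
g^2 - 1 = (g - 1)*(g + 1)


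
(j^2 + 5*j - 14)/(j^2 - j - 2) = (j + 7)/(j + 1)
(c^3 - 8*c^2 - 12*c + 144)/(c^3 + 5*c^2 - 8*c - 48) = (c^2 - 12*c + 36)/(c^2 + c - 12)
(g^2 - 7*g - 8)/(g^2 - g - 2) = (g - 8)/(g - 2)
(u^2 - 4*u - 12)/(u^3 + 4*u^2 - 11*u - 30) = (u - 6)/(u^2 + 2*u - 15)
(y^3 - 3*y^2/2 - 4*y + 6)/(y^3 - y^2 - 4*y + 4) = (y - 3/2)/(y - 1)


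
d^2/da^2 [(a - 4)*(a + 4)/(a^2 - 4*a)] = 8/a^3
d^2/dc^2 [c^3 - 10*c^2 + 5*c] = 6*c - 20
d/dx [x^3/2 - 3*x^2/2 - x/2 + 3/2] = 3*x^2/2 - 3*x - 1/2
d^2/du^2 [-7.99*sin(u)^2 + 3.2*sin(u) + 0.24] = -3.2*sin(u) - 15.98*cos(2*u)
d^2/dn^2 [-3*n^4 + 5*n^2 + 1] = 10 - 36*n^2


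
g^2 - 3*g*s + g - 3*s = (g + 1)*(g - 3*s)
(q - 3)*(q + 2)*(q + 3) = q^3 + 2*q^2 - 9*q - 18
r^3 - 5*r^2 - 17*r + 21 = (r - 7)*(r - 1)*(r + 3)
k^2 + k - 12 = (k - 3)*(k + 4)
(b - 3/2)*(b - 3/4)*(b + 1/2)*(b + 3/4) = b^4 - b^3 - 21*b^2/16 + 9*b/16 + 27/64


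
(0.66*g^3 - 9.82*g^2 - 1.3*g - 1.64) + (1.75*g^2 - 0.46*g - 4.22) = 0.66*g^3 - 8.07*g^2 - 1.76*g - 5.86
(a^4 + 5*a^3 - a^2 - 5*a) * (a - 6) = a^5 - a^4 - 31*a^3 + a^2 + 30*a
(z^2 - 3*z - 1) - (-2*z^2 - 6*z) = 3*z^2 + 3*z - 1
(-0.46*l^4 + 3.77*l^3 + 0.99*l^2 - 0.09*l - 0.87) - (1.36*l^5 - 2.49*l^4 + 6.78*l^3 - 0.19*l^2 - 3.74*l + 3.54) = -1.36*l^5 + 2.03*l^4 - 3.01*l^3 + 1.18*l^2 + 3.65*l - 4.41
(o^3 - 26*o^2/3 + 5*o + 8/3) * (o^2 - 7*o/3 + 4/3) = o^5 - 11*o^4 + 239*o^3/9 - 185*o^2/9 + 4*o/9 + 32/9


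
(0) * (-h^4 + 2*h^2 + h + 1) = 0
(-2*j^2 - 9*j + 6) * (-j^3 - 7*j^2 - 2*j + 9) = 2*j^5 + 23*j^4 + 61*j^3 - 42*j^2 - 93*j + 54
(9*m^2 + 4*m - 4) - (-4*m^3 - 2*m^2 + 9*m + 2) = 4*m^3 + 11*m^2 - 5*m - 6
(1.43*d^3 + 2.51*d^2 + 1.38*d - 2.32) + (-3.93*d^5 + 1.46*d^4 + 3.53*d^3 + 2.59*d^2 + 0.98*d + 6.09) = -3.93*d^5 + 1.46*d^4 + 4.96*d^3 + 5.1*d^2 + 2.36*d + 3.77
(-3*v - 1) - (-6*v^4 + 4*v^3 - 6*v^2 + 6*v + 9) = 6*v^4 - 4*v^3 + 6*v^2 - 9*v - 10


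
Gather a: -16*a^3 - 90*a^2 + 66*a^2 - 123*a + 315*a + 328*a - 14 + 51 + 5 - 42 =-16*a^3 - 24*a^2 + 520*a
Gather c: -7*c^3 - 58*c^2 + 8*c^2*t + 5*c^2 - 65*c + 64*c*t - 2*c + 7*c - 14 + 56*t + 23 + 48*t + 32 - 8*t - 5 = -7*c^3 + c^2*(8*t - 53) + c*(64*t - 60) + 96*t + 36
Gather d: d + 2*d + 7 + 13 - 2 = 3*d + 18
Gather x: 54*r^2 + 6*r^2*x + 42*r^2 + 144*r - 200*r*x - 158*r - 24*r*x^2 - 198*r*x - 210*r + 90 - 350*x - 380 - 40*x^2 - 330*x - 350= 96*r^2 - 224*r + x^2*(-24*r - 40) + x*(6*r^2 - 398*r - 680) - 640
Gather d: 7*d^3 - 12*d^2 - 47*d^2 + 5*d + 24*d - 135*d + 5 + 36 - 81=7*d^3 - 59*d^2 - 106*d - 40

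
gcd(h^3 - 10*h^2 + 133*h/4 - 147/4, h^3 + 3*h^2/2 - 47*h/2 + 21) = h - 7/2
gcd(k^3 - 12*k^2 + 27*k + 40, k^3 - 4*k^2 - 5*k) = k^2 - 4*k - 5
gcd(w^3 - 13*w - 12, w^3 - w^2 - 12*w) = w^2 - w - 12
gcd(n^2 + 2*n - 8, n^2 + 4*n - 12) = n - 2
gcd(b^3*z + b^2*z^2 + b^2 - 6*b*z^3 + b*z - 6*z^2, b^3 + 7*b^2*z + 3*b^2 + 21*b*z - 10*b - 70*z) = 1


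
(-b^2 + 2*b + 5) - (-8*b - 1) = -b^2 + 10*b + 6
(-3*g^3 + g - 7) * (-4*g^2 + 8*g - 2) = 12*g^5 - 24*g^4 + 2*g^3 + 36*g^2 - 58*g + 14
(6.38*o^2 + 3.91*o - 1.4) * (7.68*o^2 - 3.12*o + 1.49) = 48.9984*o^4 + 10.1232*o^3 - 13.445*o^2 + 10.1939*o - 2.086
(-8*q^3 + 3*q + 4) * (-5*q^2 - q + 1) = 40*q^5 + 8*q^4 - 23*q^3 - 23*q^2 - q + 4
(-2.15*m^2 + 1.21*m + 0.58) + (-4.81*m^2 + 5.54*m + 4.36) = -6.96*m^2 + 6.75*m + 4.94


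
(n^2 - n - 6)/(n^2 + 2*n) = (n - 3)/n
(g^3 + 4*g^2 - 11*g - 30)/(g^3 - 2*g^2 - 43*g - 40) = (g^2 - g - 6)/(g^2 - 7*g - 8)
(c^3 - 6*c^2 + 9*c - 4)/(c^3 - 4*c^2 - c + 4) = (c - 1)/(c + 1)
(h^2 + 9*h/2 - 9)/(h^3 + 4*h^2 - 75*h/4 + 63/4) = 2*(h + 6)/(2*h^2 + 11*h - 21)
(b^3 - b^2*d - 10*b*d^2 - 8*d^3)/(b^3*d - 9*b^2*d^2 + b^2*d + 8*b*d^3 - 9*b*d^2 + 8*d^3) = (b^3 - b^2*d - 10*b*d^2 - 8*d^3)/(d*(b^3 - 9*b^2*d + b^2 + 8*b*d^2 - 9*b*d + 8*d^2))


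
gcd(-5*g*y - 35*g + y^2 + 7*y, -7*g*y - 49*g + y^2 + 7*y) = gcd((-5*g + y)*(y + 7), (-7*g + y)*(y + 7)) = y + 7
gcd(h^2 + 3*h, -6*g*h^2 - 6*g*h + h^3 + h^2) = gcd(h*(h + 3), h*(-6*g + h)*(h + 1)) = h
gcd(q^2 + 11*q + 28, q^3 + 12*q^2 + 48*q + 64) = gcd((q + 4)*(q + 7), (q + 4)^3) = q + 4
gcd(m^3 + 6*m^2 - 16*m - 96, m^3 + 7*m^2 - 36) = m + 6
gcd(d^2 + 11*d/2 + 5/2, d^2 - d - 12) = 1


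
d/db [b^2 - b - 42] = 2*b - 1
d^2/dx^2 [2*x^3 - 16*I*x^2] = 12*x - 32*I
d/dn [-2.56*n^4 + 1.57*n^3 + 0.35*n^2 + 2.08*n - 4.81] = -10.24*n^3 + 4.71*n^2 + 0.7*n + 2.08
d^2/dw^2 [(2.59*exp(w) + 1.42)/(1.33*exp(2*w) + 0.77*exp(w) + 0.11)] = (4.581451*exp(4*w) + 7.394933*exp(3*w) + 2.089164*exp(2*w) - 0.208439*exp(w) - 0.088935)*exp(w)/(2.352637*exp(6*w) + 4.086159*exp(5*w) + 2.949408*exp(4*w) + 1.132439*exp(3*w) + 0.243936*exp(2*w) + 0.027951*exp(w) + 0.001331)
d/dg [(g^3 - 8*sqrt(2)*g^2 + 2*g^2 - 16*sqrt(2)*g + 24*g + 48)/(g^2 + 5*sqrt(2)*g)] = (g^4 + 10*sqrt(2)*g^3 - 104*g^2 + 26*sqrt(2)*g^2 - 96*g - 240*sqrt(2))/(g^2*(g^2 + 10*sqrt(2)*g + 50))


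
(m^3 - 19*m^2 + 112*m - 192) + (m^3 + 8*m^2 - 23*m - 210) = 2*m^3 - 11*m^2 + 89*m - 402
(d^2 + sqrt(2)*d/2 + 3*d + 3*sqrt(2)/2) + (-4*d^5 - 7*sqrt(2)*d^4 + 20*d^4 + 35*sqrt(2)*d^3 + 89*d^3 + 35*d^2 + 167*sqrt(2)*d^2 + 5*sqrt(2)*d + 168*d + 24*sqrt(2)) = -4*d^5 - 7*sqrt(2)*d^4 + 20*d^4 + 35*sqrt(2)*d^3 + 89*d^3 + 36*d^2 + 167*sqrt(2)*d^2 + 11*sqrt(2)*d/2 + 171*d + 51*sqrt(2)/2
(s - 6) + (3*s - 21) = 4*s - 27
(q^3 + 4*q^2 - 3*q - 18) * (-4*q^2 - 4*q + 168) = -4*q^5 - 20*q^4 + 164*q^3 + 756*q^2 - 432*q - 3024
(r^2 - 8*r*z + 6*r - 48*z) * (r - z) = r^3 - 9*r^2*z + 6*r^2 + 8*r*z^2 - 54*r*z + 48*z^2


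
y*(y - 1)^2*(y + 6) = y^4 + 4*y^3 - 11*y^2 + 6*y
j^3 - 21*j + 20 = (j - 4)*(j - 1)*(j + 5)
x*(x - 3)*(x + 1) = x^3 - 2*x^2 - 3*x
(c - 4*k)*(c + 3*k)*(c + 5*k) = c^3 + 4*c^2*k - 17*c*k^2 - 60*k^3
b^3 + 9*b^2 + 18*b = b*(b + 3)*(b + 6)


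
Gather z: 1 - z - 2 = -z - 1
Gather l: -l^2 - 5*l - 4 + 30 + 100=-l^2 - 5*l + 126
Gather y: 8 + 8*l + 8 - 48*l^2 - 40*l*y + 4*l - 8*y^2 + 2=-48*l^2 - 40*l*y + 12*l - 8*y^2 + 18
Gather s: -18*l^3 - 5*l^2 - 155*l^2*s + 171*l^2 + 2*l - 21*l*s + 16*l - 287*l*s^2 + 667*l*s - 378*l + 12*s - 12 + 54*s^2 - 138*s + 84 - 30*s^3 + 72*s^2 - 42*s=-18*l^3 + 166*l^2 - 360*l - 30*s^3 + s^2*(126 - 287*l) + s*(-155*l^2 + 646*l - 168) + 72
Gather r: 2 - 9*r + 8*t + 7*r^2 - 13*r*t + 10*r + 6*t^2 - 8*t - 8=7*r^2 + r*(1 - 13*t) + 6*t^2 - 6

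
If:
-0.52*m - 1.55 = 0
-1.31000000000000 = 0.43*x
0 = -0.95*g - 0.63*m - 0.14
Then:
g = 1.83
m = -2.98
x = -3.05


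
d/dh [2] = 0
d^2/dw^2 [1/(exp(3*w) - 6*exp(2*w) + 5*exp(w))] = ((-9*exp(2*w) + 24*exp(w) - 5)*(exp(2*w) - 6*exp(w) + 5) + 2*(3*exp(2*w) - 12*exp(w) + 5)^2)*exp(-w)/(exp(2*w) - 6*exp(w) + 5)^3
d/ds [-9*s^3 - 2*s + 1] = -27*s^2 - 2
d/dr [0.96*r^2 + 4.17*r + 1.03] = 1.92*r + 4.17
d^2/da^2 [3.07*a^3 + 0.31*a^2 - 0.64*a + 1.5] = 18.42*a + 0.62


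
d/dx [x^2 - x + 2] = 2*x - 1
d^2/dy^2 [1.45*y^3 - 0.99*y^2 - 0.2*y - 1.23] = 8.7*y - 1.98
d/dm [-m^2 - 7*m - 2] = -2*m - 7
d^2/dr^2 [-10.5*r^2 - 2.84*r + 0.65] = -21.0000000000000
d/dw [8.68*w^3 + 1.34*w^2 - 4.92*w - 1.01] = 26.04*w^2 + 2.68*w - 4.92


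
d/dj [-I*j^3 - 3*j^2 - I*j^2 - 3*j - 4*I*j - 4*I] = -3*I*j^2 - 2*j*(3 + I) - 3 - 4*I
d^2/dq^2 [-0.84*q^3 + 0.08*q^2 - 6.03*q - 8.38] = 0.16 - 5.04*q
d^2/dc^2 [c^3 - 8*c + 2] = 6*c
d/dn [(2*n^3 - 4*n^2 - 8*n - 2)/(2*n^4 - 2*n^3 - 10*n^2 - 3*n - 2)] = 2*(-2*n^6 + 8*n^5 + 10*n^4 - 14*n^3 - 46*n^2 - 12*n + 5)/(4*n^8 - 8*n^7 - 36*n^6 + 28*n^5 + 104*n^4 + 68*n^3 + 49*n^2 + 12*n + 4)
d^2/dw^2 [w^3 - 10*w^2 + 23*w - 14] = 6*w - 20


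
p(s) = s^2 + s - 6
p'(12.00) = 25.00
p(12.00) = 150.00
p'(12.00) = 25.00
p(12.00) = 150.00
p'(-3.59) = -6.18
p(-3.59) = 3.30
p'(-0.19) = 0.62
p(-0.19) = -6.15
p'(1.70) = 4.40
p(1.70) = -1.41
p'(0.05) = 1.10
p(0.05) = -5.95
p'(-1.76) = -2.52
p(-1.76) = -4.66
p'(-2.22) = -3.44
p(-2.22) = -3.29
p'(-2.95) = -4.90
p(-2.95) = -0.25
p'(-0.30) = 0.40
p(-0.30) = -6.21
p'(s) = 2*s + 1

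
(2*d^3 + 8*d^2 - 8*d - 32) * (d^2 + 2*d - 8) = 2*d^5 + 12*d^4 - 8*d^3 - 112*d^2 + 256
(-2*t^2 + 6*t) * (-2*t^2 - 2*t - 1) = 4*t^4 - 8*t^3 - 10*t^2 - 6*t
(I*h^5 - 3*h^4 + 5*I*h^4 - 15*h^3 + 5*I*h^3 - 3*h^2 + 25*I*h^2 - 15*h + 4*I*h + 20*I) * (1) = I*h^5 - 3*h^4 + 5*I*h^4 - 15*h^3 + 5*I*h^3 - 3*h^2 + 25*I*h^2 - 15*h + 4*I*h + 20*I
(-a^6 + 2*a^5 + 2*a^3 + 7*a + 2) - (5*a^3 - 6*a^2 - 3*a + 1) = -a^6 + 2*a^5 - 3*a^3 + 6*a^2 + 10*a + 1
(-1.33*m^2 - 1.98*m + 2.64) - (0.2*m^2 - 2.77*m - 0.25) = -1.53*m^2 + 0.79*m + 2.89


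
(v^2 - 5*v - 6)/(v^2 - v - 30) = (v + 1)/(v + 5)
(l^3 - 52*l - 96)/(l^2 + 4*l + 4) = (l^2 - 2*l - 48)/(l + 2)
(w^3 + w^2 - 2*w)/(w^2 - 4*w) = (w^2 + w - 2)/(w - 4)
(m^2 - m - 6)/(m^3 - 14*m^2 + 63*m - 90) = (m + 2)/(m^2 - 11*m + 30)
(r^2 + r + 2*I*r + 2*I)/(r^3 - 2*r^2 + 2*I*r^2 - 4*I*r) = (r + 1)/(r*(r - 2))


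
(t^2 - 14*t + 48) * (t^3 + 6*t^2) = t^5 - 8*t^4 - 36*t^3 + 288*t^2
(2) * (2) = 4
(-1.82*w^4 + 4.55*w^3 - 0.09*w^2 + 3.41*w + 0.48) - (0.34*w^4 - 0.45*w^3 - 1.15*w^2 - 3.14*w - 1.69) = -2.16*w^4 + 5.0*w^3 + 1.06*w^2 + 6.55*w + 2.17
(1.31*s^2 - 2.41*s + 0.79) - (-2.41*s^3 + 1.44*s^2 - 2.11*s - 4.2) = 2.41*s^3 - 0.13*s^2 - 0.3*s + 4.99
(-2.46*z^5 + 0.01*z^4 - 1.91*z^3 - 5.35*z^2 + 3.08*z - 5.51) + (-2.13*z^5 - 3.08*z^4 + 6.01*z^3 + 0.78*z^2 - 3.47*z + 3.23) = -4.59*z^5 - 3.07*z^4 + 4.1*z^3 - 4.57*z^2 - 0.39*z - 2.28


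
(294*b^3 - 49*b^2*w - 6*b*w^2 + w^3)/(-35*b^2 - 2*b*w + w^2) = (-42*b^2 + b*w + w^2)/(5*b + w)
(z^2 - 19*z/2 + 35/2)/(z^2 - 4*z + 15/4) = 2*(z - 7)/(2*z - 3)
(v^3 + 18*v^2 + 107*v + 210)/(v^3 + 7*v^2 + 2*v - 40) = (v^2 + 13*v + 42)/(v^2 + 2*v - 8)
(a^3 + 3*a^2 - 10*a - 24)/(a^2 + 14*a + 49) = (a^3 + 3*a^2 - 10*a - 24)/(a^2 + 14*a + 49)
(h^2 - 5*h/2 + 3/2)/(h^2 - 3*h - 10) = (-2*h^2 + 5*h - 3)/(2*(-h^2 + 3*h + 10))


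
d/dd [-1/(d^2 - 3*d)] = (2*d - 3)/(d^2*(d - 3)^2)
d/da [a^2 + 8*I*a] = 2*a + 8*I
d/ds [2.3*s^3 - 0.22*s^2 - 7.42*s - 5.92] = 6.9*s^2 - 0.44*s - 7.42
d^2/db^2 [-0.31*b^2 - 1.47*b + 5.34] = -0.620000000000000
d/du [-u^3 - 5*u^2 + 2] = u*(-3*u - 10)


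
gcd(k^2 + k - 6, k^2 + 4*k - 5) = 1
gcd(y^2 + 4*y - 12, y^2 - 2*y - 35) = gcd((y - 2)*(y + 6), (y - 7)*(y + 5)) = 1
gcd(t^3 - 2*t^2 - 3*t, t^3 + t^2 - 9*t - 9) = t^2 - 2*t - 3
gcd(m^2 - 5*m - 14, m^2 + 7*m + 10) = m + 2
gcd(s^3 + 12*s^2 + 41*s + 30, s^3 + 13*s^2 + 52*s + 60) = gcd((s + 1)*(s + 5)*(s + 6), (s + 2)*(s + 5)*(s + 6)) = s^2 + 11*s + 30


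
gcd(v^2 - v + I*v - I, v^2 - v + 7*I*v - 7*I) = v - 1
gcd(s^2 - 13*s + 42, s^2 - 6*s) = s - 6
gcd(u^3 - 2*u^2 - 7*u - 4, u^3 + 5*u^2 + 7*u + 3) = u^2 + 2*u + 1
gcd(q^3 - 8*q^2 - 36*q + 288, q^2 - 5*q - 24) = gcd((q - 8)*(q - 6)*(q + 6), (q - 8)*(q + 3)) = q - 8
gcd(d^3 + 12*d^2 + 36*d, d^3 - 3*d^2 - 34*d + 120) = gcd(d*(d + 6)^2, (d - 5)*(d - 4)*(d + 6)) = d + 6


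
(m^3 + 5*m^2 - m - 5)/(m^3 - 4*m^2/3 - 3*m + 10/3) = 3*(m^2 + 6*m + 5)/(3*m^2 - m - 10)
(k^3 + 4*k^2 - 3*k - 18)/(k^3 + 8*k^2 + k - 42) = (k + 3)/(k + 7)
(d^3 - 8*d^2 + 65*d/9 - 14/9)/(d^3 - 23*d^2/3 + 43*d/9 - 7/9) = (3*d - 2)/(3*d - 1)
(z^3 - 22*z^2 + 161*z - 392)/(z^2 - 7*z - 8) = (z^2 - 14*z + 49)/(z + 1)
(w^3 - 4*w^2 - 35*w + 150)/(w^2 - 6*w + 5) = (w^2 + w - 30)/(w - 1)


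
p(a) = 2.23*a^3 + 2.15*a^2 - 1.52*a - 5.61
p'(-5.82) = 200.06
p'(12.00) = 1013.44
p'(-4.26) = 101.57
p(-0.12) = -5.40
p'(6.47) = 306.35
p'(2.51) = 51.42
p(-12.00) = -3531.21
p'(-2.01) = 16.87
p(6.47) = 678.53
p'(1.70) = 25.12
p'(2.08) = 36.37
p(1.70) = 8.98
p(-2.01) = -11.98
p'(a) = 6.69*a^2 + 4.3*a - 1.52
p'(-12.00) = 910.24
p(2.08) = 20.60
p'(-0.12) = -1.94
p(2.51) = 39.38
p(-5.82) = -363.55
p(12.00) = 4139.19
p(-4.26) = -132.52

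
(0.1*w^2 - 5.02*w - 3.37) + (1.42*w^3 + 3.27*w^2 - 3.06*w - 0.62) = 1.42*w^3 + 3.37*w^2 - 8.08*w - 3.99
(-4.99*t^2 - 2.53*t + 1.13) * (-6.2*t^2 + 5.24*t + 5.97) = 30.938*t^4 - 10.4616*t^3 - 50.0535*t^2 - 9.1829*t + 6.7461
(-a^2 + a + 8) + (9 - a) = 17 - a^2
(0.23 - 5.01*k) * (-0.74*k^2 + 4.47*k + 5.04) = 3.7074*k^3 - 22.5649*k^2 - 24.2223*k + 1.1592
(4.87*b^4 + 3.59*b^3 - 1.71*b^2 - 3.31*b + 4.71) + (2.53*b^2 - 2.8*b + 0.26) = 4.87*b^4 + 3.59*b^3 + 0.82*b^2 - 6.11*b + 4.97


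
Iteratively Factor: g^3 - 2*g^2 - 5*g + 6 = (g + 2)*(g^2 - 4*g + 3) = (g - 1)*(g + 2)*(g - 3)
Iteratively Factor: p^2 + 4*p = (p)*(p + 4)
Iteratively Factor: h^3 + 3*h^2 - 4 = (h + 2)*(h^2 + h - 2) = (h + 2)^2*(h - 1)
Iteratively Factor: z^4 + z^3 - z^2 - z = (z + 1)*(z^3 - z) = (z - 1)*(z + 1)*(z^2 + z) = z*(z - 1)*(z + 1)*(z + 1)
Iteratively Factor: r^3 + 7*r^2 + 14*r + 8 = (r + 2)*(r^2 + 5*r + 4) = (r + 1)*(r + 2)*(r + 4)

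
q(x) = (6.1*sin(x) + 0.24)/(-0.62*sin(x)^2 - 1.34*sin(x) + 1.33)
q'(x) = (1.24*sin(x)*cos(x) + 1.34*cos(x))*(6.1*sin(x) + 0.24)/(-0.62*sin(x)^2 - 1.34*sin(x) + 1.33)^2 + 6.1*cos(x)/(-0.62*sin(x)^2 - 1.34*sin(x) + 1.33) = (3.782*sin(x)^2 + 0.297599999999999*sin(x) + 8.4346)*cos(x)/(0.3844*sin(x)^4 + 1.6616*sin(x)^3 + 0.1464*sin(x)^2 - 3.5644*sin(x) + 1.7689)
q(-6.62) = -1.04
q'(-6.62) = 2.84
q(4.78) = -2.85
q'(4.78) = 0.19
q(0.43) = 4.19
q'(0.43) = 19.02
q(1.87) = -11.75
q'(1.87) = -13.44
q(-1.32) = -2.77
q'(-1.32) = 0.69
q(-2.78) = -1.11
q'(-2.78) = -2.76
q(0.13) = 0.90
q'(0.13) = 6.45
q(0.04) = 0.38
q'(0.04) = 5.19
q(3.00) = 0.98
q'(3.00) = -6.65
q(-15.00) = -1.92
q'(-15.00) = -1.99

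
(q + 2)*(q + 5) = q^2 + 7*q + 10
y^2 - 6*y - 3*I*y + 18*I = (y - 6)*(y - 3*I)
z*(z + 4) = z^2 + 4*z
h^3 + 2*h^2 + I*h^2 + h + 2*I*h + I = (h + 1)^2*(h + I)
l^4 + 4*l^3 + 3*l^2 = l^2*(l + 1)*(l + 3)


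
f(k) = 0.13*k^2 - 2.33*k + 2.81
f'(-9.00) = -4.67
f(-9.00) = 34.31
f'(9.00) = 0.01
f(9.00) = -7.63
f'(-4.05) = -3.38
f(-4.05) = 14.38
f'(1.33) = -1.98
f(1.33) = -0.06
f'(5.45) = -0.91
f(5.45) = -6.03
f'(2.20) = -1.76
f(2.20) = -1.69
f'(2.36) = -1.72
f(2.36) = -1.96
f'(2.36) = -1.72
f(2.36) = -1.96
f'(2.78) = -1.61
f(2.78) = -2.66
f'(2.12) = -1.78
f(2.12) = -1.55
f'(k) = 0.26*k - 2.33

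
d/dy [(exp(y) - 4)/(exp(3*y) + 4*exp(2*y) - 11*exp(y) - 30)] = (-(exp(y) - 4)*(3*exp(2*y) + 8*exp(y) - 11) + exp(3*y) + 4*exp(2*y) - 11*exp(y) - 30)*exp(y)/(exp(3*y) + 4*exp(2*y) - 11*exp(y) - 30)^2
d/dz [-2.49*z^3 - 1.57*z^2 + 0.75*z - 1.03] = -7.47*z^2 - 3.14*z + 0.75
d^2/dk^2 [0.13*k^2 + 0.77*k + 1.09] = 0.260000000000000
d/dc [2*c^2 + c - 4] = 4*c + 1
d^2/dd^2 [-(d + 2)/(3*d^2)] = 2*(-d - 6)/(3*d^4)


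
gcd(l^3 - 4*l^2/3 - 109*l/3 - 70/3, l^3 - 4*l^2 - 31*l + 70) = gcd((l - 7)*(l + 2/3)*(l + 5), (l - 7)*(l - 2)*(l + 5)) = l^2 - 2*l - 35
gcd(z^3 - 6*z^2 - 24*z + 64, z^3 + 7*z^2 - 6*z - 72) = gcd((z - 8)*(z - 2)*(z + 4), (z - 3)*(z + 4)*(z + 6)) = z + 4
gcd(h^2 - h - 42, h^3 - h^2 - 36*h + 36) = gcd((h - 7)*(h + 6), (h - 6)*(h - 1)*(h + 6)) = h + 6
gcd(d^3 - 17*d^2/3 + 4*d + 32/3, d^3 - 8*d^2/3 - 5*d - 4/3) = d^2 - 3*d - 4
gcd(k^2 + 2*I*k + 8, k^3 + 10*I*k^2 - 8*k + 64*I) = k^2 + 2*I*k + 8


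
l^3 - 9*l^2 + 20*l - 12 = (l - 6)*(l - 2)*(l - 1)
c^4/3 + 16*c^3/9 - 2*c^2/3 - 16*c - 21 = (c/3 + 1)*(c - 3)*(c + 7/3)*(c + 3)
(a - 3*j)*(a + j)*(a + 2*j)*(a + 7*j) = a^4 + 7*a^3*j - 7*a^2*j^2 - 55*a*j^3 - 42*j^4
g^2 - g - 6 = (g - 3)*(g + 2)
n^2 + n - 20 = (n - 4)*(n + 5)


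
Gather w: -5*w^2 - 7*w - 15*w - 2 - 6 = -5*w^2 - 22*w - 8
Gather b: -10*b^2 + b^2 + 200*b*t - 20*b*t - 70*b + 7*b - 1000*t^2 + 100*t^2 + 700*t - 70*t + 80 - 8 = -9*b^2 + b*(180*t - 63) - 900*t^2 + 630*t + 72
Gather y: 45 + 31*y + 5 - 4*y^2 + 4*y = -4*y^2 + 35*y + 50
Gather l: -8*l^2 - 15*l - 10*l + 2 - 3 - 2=-8*l^2 - 25*l - 3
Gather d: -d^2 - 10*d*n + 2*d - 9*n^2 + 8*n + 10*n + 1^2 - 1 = -d^2 + d*(2 - 10*n) - 9*n^2 + 18*n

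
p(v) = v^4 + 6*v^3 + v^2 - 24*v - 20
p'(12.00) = 9504.00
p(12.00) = 30940.00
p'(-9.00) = -1500.00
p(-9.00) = 2464.00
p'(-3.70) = 12.41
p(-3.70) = -34.01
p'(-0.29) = -23.16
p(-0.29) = -13.10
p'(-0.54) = -20.46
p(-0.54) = -7.61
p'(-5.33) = -128.98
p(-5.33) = 34.88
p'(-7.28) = -627.90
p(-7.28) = 701.58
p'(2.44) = 146.15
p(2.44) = 50.00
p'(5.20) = 1035.55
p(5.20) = 1457.05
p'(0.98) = -0.99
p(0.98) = -35.99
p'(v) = 4*v^3 + 18*v^2 + 2*v - 24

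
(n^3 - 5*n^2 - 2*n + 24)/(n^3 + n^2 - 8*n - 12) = (n - 4)/(n + 2)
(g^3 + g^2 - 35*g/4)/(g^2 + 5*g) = (g^2 + g - 35/4)/(g + 5)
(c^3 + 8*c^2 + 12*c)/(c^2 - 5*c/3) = 3*(c^2 + 8*c + 12)/(3*c - 5)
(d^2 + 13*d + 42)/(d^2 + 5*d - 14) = (d + 6)/(d - 2)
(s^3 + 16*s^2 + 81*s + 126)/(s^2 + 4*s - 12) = (s^2 + 10*s + 21)/(s - 2)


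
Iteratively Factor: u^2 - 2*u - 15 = (u + 3)*(u - 5)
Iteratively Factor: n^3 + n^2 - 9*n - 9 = (n + 1)*(n^2 - 9) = (n + 1)*(n + 3)*(n - 3)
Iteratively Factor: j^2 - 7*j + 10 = (j - 5)*(j - 2)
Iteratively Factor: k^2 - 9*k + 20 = (k - 5)*(k - 4)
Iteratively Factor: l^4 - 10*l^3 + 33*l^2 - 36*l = (l - 4)*(l^3 - 6*l^2 + 9*l) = (l - 4)*(l - 3)*(l^2 - 3*l) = (l - 4)*(l - 3)^2*(l)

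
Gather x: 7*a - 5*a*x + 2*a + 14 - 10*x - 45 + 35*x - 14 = 9*a + x*(25 - 5*a) - 45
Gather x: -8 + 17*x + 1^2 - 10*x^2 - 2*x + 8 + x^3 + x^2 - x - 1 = x^3 - 9*x^2 + 14*x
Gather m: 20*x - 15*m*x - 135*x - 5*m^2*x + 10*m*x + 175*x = -5*m^2*x - 5*m*x + 60*x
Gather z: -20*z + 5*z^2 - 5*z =5*z^2 - 25*z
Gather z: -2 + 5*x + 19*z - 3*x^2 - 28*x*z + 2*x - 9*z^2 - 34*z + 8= -3*x^2 + 7*x - 9*z^2 + z*(-28*x - 15) + 6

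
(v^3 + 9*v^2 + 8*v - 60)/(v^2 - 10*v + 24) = (v^3 + 9*v^2 + 8*v - 60)/(v^2 - 10*v + 24)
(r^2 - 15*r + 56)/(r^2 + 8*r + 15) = (r^2 - 15*r + 56)/(r^2 + 8*r + 15)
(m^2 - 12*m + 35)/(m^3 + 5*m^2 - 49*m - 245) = (m - 5)/(m^2 + 12*m + 35)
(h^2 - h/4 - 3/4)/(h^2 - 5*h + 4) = (h + 3/4)/(h - 4)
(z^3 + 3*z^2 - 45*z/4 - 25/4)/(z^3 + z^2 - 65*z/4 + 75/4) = (2*z + 1)/(2*z - 3)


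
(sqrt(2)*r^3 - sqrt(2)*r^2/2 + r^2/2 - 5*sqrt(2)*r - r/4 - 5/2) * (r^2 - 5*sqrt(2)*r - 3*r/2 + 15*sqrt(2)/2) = sqrt(2)*r^5 - 19*r^4/2 - 2*sqrt(2)*r^4 - 27*sqrt(2)*r^3/4 + 19*r^3 + 25*sqrt(2)*r^2/2 + 323*r^2/8 - 285*r/4 + 85*sqrt(2)*r/8 - 75*sqrt(2)/4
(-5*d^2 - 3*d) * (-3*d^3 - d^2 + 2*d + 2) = 15*d^5 + 14*d^4 - 7*d^3 - 16*d^2 - 6*d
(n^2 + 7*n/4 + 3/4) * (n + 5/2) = n^3 + 17*n^2/4 + 41*n/8 + 15/8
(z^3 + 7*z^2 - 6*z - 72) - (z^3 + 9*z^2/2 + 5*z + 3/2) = 5*z^2/2 - 11*z - 147/2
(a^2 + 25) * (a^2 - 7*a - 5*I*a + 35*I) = a^4 - 7*a^3 - 5*I*a^3 + 25*a^2 + 35*I*a^2 - 175*a - 125*I*a + 875*I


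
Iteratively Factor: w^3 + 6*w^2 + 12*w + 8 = (w + 2)*(w^2 + 4*w + 4) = (w + 2)^2*(w + 2)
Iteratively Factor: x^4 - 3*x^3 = (x)*(x^3 - 3*x^2) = x*(x - 3)*(x^2) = x^2*(x - 3)*(x)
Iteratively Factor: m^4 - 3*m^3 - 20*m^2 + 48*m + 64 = (m + 4)*(m^3 - 7*m^2 + 8*m + 16) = (m - 4)*(m + 4)*(m^2 - 3*m - 4) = (m - 4)^2*(m + 4)*(m + 1)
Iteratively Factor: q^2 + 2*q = (q)*(q + 2)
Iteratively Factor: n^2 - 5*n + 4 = (n - 4)*(n - 1)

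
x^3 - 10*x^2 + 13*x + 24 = (x - 8)*(x - 3)*(x + 1)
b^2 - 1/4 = (b - 1/2)*(b + 1/2)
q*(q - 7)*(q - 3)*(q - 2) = q^4 - 12*q^3 + 41*q^2 - 42*q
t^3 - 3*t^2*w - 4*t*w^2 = t*(t - 4*w)*(t + w)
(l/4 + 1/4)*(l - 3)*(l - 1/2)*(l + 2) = l^4/4 - l^3/8 - 7*l^2/4 - 5*l/8 + 3/4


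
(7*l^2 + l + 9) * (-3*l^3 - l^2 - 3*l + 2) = -21*l^5 - 10*l^4 - 49*l^3 + 2*l^2 - 25*l + 18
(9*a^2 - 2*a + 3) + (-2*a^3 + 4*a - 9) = -2*a^3 + 9*a^2 + 2*a - 6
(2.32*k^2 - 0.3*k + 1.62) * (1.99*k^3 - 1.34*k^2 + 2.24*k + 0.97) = 4.6168*k^5 - 3.7058*k^4 + 8.8226*k^3 - 0.5924*k^2 + 3.3378*k + 1.5714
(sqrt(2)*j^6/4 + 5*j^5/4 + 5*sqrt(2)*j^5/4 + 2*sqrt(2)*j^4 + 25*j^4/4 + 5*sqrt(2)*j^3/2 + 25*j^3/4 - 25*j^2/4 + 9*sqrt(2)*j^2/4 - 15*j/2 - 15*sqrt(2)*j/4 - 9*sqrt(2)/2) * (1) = sqrt(2)*j^6/4 + 5*j^5/4 + 5*sqrt(2)*j^5/4 + 2*sqrt(2)*j^4 + 25*j^4/4 + 5*sqrt(2)*j^3/2 + 25*j^3/4 - 25*j^2/4 + 9*sqrt(2)*j^2/4 - 15*j/2 - 15*sqrt(2)*j/4 - 9*sqrt(2)/2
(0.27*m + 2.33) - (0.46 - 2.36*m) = 2.63*m + 1.87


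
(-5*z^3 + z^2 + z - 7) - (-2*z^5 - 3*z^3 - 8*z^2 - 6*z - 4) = 2*z^5 - 2*z^3 + 9*z^2 + 7*z - 3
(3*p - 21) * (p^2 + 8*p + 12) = 3*p^3 + 3*p^2 - 132*p - 252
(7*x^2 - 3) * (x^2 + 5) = 7*x^4 + 32*x^2 - 15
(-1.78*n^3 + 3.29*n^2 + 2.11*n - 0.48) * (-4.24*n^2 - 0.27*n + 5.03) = 7.5472*n^5 - 13.469*n^4 - 18.7881*n^3 + 18.0142*n^2 + 10.7429*n - 2.4144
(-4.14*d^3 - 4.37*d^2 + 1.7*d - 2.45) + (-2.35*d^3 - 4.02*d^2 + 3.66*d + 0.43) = -6.49*d^3 - 8.39*d^2 + 5.36*d - 2.02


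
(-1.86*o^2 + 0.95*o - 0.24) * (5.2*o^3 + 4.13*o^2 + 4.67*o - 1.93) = -9.672*o^5 - 2.7418*o^4 - 6.0107*o^3 + 7.0351*o^2 - 2.9543*o + 0.4632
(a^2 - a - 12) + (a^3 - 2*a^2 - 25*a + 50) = a^3 - a^2 - 26*a + 38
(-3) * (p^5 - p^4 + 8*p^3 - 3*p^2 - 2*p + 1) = -3*p^5 + 3*p^4 - 24*p^3 + 9*p^2 + 6*p - 3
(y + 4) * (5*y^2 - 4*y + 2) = 5*y^3 + 16*y^2 - 14*y + 8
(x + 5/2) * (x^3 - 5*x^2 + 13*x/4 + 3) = x^4 - 5*x^3/2 - 37*x^2/4 + 89*x/8 + 15/2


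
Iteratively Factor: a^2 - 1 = (a - 1)*(a + 1)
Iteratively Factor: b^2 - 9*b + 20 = (b - 4)*(b - 5)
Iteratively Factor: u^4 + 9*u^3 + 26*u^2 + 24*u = (u + 3)*(u^3 + 6*u^2 + 8*u) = (u + 3)*(u + 4)*(u^2 + 2*u) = u*(u + 3)*(u + 4)*(u + 2)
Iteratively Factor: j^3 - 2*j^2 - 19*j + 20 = (j - 1)*(j^2 - j - 20) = (j - 1)*(j + 4)*(j - 5)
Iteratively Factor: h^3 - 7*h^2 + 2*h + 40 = (h - 4)*(h^2 - 3*h - 10) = (h - 4)*(h + 2)*(h - 5)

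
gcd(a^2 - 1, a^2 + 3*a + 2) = a + 1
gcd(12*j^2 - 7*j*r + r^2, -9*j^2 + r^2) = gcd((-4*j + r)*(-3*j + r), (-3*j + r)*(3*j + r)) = -3*j + r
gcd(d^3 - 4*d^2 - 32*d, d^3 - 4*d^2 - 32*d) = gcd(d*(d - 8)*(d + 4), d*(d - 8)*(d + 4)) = d^3 - 4*d^2 - 32*d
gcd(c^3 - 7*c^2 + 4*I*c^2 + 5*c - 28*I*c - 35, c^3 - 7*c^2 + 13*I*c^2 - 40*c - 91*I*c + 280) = c^2 + c*(-7 + 5*I) - 35*I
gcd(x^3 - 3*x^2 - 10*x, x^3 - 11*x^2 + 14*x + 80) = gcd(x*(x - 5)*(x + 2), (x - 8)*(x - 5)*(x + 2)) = x^2 - 3*x - 10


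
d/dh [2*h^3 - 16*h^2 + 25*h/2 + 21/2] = 6*h^2 - 32*h + 25/2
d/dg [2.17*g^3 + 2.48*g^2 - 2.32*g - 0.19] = 6.51*g^2 + 4.96*g - 2.32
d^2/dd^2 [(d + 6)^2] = 2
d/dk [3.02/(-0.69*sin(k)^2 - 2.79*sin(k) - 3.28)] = (4.1676*sin(k) + 8.4258)*cos(k)/(0.69*sin(k)^2 + 2.79*sin(k) + 3.28)^2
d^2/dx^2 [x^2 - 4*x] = 2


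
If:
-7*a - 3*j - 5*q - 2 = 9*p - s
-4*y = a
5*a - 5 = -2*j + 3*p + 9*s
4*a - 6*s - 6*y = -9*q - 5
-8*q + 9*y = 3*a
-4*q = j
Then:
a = 3488/4247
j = 9156/4247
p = -5070/4247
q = -2289/4247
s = 3303/4247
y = -872/4247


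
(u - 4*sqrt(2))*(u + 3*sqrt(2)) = u^2 - sqrt(2)*u - 24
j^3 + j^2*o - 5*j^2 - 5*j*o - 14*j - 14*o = (j - 7)*(j + 2)*(j + o)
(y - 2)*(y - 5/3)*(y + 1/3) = y^3 - 10*y^2/3 + 19*y/9 + 10/9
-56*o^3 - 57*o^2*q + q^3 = (-8*o + q)*(o + q)*(7*o + q)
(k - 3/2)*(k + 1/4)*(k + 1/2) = k^3 - 3*k^2/4 - k - 3/16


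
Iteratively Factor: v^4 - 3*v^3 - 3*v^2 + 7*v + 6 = (v + 1)*(v^3 - 4*v^2 + v + 6) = (v - 2)*(v + 1)*(v^2 - 2*v - 3) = (v - 3)*(v - 2)*(v + 1)*(v + 1)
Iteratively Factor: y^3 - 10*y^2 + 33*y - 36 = (y - 3)*(y^2 - 7*y + 12) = (y - 3)^2*(y - 4)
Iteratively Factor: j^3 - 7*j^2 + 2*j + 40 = (j - 4)*(j^2 - 3*j - 10) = (j - 4)*(j + 2)*(j - 5)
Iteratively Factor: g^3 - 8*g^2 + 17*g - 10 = (g - 5)*(g^2 - 3*g + 2) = (g - 5)*(g - 2)*(g - 1)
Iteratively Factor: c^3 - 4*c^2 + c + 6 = (c - 3)*(c^2 - c - 2) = (c - 3)*(c - 2)*(c + 1)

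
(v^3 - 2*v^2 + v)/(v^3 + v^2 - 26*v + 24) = v*(v - 1)/(v^2 + 2*v - 24)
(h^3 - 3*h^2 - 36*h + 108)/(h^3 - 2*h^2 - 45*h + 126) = (h + 6)/(h + 7)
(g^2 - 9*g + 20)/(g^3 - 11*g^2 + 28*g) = (g - 5)/(g*(g - 7))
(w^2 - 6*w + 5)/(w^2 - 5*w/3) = 3*(w^2 - 6*w + 5)/(w*(3*w - 5))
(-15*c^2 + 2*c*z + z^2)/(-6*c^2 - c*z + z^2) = (5*c + z)/(2*c + z)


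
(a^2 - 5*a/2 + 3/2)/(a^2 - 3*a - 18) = (-2*a^2 + 5*a - 3)/(2*(-a^2 + 3*a + 18))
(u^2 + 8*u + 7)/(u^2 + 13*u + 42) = (u + 1)/(u + 6)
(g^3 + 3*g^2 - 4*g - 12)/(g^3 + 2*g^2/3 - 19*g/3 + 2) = 3*(g + 2)/(3*g - 1)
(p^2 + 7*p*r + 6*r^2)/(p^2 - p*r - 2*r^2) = (p + 6*r)/(p - 2*r)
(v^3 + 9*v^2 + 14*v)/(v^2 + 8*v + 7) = v*(v + 2)/(v + 1)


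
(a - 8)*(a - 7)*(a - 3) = a^3 - 18*a^2 + 101*a - 168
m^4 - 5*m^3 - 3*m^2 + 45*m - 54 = (m - 3)^2*(m - 2)*(m + 3)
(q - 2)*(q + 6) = q^2 + 4*q - 12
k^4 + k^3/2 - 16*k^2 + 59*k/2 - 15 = (k - 2)*(k - 3/2)*(k - 1)*(k + 5)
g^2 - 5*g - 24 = (g - 8)*(g + 3)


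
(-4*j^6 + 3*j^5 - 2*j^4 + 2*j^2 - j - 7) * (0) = 0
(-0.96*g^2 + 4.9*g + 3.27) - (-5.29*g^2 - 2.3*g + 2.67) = 4.33*g^2 + 7.2*g + 0.6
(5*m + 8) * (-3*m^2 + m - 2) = -15*m^3 - 19*m^2 - 2*m - 16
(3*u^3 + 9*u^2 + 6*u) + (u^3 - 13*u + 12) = 4*u^3 + 9*u^2 - 7*u + 12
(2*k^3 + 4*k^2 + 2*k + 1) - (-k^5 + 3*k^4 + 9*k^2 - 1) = k^5 - 3*k^4 + 2*k^3 - 5*k^2 + 2*k + 2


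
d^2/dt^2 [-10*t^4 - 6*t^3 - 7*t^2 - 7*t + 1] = -120*t^2 - 36*t - 14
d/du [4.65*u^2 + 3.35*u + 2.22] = 9.3*u + 3.35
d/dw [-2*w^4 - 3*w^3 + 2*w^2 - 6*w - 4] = -8*w^3 - 9*w^2 + 4*w - 6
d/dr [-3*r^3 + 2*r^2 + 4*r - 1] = -9*r^2 + 4*r + 4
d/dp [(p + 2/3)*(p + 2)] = 2*p + 8/3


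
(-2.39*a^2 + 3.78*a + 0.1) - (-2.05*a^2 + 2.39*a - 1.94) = -0.34*a^2 + 1.39*a + 2.04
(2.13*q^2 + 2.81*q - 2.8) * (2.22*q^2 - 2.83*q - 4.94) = 4.7286*q^4 + 0.210300000000001*q^3 - 24.6905*q^2 - 5.9574*q + 13.832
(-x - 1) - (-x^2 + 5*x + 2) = x^2 - 6*x - 3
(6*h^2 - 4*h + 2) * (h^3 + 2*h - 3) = 6*h^5 - 4*h^4 + 14*h^3 - 26*h^2 + 16*h - 6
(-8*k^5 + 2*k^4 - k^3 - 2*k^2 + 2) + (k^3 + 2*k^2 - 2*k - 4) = -8*k^5 + 2*k^4 - 2*k - 2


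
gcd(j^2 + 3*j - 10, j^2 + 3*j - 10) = j^2 + 3*j - 10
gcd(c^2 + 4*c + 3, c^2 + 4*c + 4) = 1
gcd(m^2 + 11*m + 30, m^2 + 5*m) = m + 5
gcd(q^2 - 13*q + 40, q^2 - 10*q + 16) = q - 8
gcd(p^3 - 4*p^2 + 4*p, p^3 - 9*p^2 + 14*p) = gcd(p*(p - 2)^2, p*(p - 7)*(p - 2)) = p^2 - 2*p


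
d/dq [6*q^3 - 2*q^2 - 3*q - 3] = 18*q^2 - 4*q - 3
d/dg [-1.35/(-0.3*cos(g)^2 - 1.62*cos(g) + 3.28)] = (0.81*cos(g) + 2.187)*sin(g)/(0.3*cos(g)^2 + 1.62*cos(g) - 3.28)^2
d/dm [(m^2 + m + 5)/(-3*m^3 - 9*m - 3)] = (-(2*m + 1)*(m^3 + 3*m + 1)/3 + (m^2 + 1)*(m^2 + m + 5))/(m^3 + 3*m + 1)^2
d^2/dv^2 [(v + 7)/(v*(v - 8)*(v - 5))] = 2*(3*v^5 + 3*v^4 - 599*v^3 + 4389*v^2 - 10920*v + 11200)/(v^3*(v^6 - 39*v^5 + 627*v^4 - 5317*v^3 + 25080*v^2 - 62400*v + 64000))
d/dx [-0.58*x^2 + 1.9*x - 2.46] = 1.9 - 1.16*x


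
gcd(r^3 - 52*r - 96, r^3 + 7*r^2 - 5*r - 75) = 1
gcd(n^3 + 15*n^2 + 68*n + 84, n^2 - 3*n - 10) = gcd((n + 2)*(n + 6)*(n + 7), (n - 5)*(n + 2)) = n + 2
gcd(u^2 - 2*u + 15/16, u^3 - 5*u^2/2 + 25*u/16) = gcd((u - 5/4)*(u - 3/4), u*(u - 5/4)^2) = u - 5/4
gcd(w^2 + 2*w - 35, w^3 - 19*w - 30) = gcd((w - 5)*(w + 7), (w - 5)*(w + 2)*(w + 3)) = w - 5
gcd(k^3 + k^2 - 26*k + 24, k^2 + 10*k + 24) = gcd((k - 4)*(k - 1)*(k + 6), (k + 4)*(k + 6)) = k + 6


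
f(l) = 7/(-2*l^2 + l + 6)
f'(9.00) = 0.01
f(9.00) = -0.05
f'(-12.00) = 0.00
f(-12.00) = -0.02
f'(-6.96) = -0.02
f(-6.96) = -0.07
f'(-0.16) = -0.34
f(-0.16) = 1.21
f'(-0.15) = -0.33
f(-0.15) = 1.21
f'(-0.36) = -0.59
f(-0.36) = 1.30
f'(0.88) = 0.62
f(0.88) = 1.31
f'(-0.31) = -0.52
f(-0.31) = 1.27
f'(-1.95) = -4.87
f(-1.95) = -1.97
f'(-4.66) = -0.08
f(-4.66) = -0.17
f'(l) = 7*(4*l - 1)/(-2*l^2 + l + 6)^2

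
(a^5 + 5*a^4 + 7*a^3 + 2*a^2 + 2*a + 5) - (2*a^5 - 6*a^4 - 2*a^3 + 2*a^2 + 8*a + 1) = -a^5 + 11*a^4 + 9*a^3 - 6*a + 4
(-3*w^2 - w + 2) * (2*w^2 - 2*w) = -6*w^4 + 4*w^3 + 6*w^2 - 4*w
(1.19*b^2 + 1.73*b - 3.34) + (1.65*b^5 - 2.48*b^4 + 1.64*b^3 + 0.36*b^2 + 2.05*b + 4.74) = 1.65*b^5 - 2.48*b^4 + 1.64*b^3 + 1.55*b^2 + 3.78*b + 1.4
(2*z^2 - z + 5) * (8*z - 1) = 16*z^3 - 10*z^2 + 41*z - 5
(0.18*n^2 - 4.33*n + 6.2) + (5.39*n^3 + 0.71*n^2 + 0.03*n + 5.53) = 5.39*n^3 + 0.89*n^2 - 4.3*n + 11.73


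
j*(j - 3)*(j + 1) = j^3 - 2*j^2 - 3*j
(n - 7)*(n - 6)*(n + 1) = n^3 - 12*n^2 + 29*n + 42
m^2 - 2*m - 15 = (m - 5)*(m + 3)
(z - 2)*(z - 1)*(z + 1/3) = z^3 - 8*z^2/3 + z + 2/3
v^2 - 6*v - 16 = (v - 8)*(v + 2)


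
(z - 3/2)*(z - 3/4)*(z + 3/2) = z^3 - 3*z^2/4 - 9*z/4 + 27/16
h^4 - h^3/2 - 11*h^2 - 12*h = h*(h - 4)*(h + 3/2)*(h + 2)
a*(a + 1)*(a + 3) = a^3 + 4*a^2 + 3*a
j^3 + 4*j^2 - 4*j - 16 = (j - 2)*(j + 2)*(j + 4)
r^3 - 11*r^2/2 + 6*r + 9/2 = (r - 3)^2*(r + 1/2)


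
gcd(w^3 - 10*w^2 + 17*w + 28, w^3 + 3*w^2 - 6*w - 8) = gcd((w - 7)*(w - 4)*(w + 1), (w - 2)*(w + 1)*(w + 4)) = w + 1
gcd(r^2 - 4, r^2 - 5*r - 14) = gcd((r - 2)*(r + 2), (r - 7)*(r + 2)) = r + 2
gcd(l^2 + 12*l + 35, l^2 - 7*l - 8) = 1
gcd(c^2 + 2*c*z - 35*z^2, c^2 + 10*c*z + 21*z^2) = c + 7*z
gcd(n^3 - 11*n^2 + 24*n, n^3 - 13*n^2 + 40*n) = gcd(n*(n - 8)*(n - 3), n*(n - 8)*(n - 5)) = n^2 - 8*n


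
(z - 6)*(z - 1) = z^2 - 7*z + 6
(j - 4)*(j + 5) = j^2 + j - 20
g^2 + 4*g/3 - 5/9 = (g - 1/3)*(g + 5/3)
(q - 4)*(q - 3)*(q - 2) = q^3 - 9*q^2 + 26*q - 24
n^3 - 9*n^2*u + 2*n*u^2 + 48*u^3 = (n - 8*u)*(n - 3*u)*(n + 2*u)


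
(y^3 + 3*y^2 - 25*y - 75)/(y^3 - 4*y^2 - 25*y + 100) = (y + 3)/(y - 4)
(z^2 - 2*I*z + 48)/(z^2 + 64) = (z + 6*I)/(z + 8*I)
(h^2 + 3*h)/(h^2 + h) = (h + 3)/(h + 1)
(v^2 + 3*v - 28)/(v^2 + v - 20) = (v + 7)/(v + 5)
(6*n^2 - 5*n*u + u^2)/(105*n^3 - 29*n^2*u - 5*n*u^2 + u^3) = (-2*n + u)/(-35*n^2 - 2*n*u + u^2)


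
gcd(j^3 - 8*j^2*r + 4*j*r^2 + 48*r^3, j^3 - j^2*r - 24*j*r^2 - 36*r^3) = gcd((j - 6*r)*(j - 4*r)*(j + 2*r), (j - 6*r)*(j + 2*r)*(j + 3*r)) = -j^2 + 4*j*r + 12*r^2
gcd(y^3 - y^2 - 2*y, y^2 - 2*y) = y^2 - 2*y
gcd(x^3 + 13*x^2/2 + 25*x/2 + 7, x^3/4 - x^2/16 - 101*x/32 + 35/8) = 1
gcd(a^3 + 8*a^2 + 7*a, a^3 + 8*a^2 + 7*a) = a^3 + 8*a^2 + 7*a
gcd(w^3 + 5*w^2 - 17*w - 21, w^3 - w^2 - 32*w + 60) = 1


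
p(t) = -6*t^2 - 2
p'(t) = -12*t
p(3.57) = -78.47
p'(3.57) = -42.84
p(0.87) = -6.54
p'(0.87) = -10.44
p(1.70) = -19.34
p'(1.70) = -20.40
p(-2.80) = -49.04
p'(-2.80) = 33.60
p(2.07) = -27.71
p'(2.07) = -24.84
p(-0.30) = -2.54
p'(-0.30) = 3.60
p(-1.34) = -12.77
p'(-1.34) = 16.08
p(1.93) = -24.35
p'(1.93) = -23.16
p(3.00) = -56.00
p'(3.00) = -36.00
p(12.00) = -866.00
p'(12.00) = -144.00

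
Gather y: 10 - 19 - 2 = -11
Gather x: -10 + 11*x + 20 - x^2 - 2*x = -x^2 + 9*x + 10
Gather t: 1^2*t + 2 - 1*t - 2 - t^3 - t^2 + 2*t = -t^3 - t^2 + 2*t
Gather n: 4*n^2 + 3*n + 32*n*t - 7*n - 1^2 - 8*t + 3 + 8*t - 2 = 4*n^2 + n*(32*t - 4)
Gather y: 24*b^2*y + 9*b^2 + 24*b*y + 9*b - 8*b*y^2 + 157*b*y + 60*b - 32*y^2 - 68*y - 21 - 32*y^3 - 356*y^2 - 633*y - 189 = 9*b^2 + 69*b - 32*y^3 + y^2*(-8*b - 388) + y*(24*b^2 + 181*b - 701) - 210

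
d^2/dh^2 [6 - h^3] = -6*h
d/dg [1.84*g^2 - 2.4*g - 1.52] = 3.68*g - 2.4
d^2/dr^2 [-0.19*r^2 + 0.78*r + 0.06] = -0.380000000000000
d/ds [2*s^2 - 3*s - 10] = 4*s - 3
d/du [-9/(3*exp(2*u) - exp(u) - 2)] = (54*exp(u) - 9)*exp(u)/(-3*exp(2*u) + exp(u) + 2)^2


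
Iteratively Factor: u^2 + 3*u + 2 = (u + 2)*(u + 1)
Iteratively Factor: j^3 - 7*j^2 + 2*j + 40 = (j + 2)*(j^2 - 9*j + 20) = (j - 4)*(j + 2)*(j - 5)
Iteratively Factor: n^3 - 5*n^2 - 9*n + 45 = (n + 3)*(n^2 - 8*n + 15) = (n - 3)*(n + 3)*(n - 5)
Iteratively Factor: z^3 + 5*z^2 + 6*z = (z + 3)*(z^2 + 2*z) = (z + 2)*(z + 3)*(z)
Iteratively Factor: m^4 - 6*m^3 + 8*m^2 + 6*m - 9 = (m - 3)*(m^3 - 3*m^2 - m + 3) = (m - 3)^2*(m^2 - 1) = (m - 3)^2*(m - 1)*(m + 1)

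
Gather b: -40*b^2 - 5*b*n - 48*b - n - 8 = -40*b^2 + b*(-5*n - 48) - n - 8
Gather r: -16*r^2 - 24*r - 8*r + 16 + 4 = -16*r^2 - 32*r + 20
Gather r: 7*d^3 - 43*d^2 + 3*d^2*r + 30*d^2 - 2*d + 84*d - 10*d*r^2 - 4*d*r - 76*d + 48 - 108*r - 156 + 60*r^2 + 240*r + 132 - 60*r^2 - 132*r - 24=7*d^3 - 13*d^2 - 10*d*r^2 + 6*d + r*(3*d^2 - 4*d)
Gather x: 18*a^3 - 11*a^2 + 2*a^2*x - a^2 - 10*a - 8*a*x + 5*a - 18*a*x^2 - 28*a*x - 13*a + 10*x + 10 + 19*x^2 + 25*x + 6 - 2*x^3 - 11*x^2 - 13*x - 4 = 18*a^3 - 12*a^2 - 18*a - 2*x^3 + x^2*(8 - 18*a) + x*(2*a^2 - 36*a + 22) + 12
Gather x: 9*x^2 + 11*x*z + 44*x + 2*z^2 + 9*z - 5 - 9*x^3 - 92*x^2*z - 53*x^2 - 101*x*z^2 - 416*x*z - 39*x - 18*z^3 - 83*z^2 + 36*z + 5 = -9*x^3 + x^2*(-92*z - 44) + x*(-101*z^2 - 405*z + 5) - 18*z^3 - 81*z^2 + 45*z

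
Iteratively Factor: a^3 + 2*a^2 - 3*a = (a - 1)*(a^2 + 3*a) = (a - 1)*(a + 3)*(a)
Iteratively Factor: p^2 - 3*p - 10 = (p + 2)*(p - 5)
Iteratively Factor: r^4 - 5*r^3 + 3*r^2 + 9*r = (r + 1)*(r^3 - 6*r^2 + 9*r) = r*(r + 1)*(r^2 - 6*r + 9) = r*(r - 3)*(r + 1)*(r - 3)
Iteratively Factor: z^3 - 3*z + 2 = (z + 2)*(z^2 - 2*z + 1) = (z - 1)*(z + 2)*(z - 1)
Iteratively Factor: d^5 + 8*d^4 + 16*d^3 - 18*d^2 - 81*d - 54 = (d + 3)*(d^4 + 5*d^3 + d^2 - 21*d - 18) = (d + 1)*(d + 3)*(d^3 + 4*d^2 - 3*d - 18) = (d + 1)*(d + 3)^2*(d^2 + d - 6) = (d - 2)*(d + 1)*(d + 3)^2*(d + 3)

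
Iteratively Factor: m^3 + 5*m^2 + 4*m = (m + 4)*(m^2 + m) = (m + 1)*(m + 4)*(m)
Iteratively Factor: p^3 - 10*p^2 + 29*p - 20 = (p - 1)*(p^2 - 9*p + 20) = (p - 5)*(p - 1)*(p - 4)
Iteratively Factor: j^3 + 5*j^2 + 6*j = (j + 3)*(j^2 + 2*j) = (j + 2)*(j + 3)*(j)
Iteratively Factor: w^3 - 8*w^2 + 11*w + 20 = (w + 1)*(w^2 - 9*w + 20) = (w - 5)*(w + 1)*(w - 4)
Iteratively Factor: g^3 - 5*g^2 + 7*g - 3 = (g - 1)*(g^2 - 4*g + 3) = (g - 1)^2*(g - 3)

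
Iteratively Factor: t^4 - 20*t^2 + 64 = (t - 2)*(t^3 + 2*t^2 - 16*t - 32) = (t - 4)*(t - 2)*(t^2 + 6*t + 8) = (t - 4)*(t - 2)*(t + 2)*(t + 4)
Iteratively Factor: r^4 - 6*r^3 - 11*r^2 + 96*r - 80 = (r + 4)*(r^3 - 10*r^2 + 29*r - 20) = (r - 5)*(r + 4)*(r^2 - 5*r + 4) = (r - 5)*(r - 4)*(r + 4)*(r - 1)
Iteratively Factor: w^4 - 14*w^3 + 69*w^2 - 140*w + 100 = (w - 5)*(w^3 - 9*w^2 + 24*w - 20) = (w - 5)*(w - 2)*(w^2 - 7*w + 10) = (w - 5)^2*(w - 2)*(w - 2)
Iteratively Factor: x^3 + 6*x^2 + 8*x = (x + 4)*(x^2 + 2*x) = x*(x + 4)*(x + 2)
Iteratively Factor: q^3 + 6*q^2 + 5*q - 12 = (q + 4)*(q^2 + 2*q - 3) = (q + 3)*(q + 4)*(q - 1)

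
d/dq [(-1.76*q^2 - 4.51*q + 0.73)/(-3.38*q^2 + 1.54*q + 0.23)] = (-17.9542*q^2 + 4.1252*q - 2.1615)/(11.4244*q^4 - 10.4104*q^3 + 0.8168*q^2 + 0.7084*q + 0.0529)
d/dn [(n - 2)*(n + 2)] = 2*n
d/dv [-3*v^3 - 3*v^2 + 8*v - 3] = -9*v^2 - 6*v + 8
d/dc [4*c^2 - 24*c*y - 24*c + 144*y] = 8*c - 24*y - 24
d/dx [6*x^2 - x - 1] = 12*x - 1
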